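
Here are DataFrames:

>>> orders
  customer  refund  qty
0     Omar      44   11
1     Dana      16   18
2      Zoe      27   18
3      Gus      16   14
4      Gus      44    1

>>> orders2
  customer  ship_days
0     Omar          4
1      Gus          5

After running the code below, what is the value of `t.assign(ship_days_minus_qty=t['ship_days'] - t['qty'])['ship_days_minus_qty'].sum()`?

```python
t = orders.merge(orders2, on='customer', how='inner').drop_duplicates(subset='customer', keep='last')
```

merge on 'customer' (how='inner') → 3 rows:
  customer  refund  qty  ship_days
0     Omar      44   11          4
1      Gus      16   14          5
2      Gus      44    1          5
drop duplicate customer (keep=last):
  customer  refund  qty  ship_days
0     Omar      44   11          4
2      Gus      44    1          5
add column ship_days_minus_qty = t['ship_days'] - t['qty']:
  customer  refund  qty  ship_days  ship_days_minus_qty
0     Omar      44   11          4                   -7
2      Gus      44    1          5                    4
Finally, sum of column 'ship_days_minus_qty' = -3.

-3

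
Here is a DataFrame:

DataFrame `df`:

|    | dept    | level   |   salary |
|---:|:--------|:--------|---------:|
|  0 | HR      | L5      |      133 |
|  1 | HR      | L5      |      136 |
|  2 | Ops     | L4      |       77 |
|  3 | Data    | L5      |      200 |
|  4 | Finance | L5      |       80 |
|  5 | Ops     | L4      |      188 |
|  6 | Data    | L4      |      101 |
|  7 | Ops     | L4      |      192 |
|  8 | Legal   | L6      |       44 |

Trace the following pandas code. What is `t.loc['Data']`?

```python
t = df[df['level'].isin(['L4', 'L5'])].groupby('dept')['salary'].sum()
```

filter rows where level in ['L4', 'L5']:
      dept level  salary
0       HR    L5     133
1       HR    L5     136
2      Ops    L4      77
3     Data    L5     200
4  Finance    L5      80
5      Ops    L4     188
6     Data    L4     101
7      Ops    L4     192
group by dept, sum of salary:
dept
Data       301
Finance     80
HR         269
Ops        457
Name: salary, dtype: int64
value at index 'Data' → 301

301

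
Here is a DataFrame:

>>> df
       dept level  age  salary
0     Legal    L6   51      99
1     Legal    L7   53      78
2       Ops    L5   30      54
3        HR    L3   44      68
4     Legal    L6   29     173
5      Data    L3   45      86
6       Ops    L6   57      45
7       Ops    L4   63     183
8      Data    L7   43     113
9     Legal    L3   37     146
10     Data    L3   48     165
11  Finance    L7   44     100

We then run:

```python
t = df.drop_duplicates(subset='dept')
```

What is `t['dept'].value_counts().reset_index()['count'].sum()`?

drop duplicate dept (keep=first):
       dept level  age  salary
0     Legal    L6   51      99
2       Ops    L5   30      54
3        HR    L3   44      68
5      Data    L3   45      86
11  Finance    L7   44     100
value_counts of dept:
dept
Legal      1
Ops        1
HR         1
Data       1
Finance    1
Name: count, dtype: int64
reset_index():
      dept  count
0    Legal      1
1      Ops      1
2       HR      1
3     Data      1
4  Finance      1
Hence 5.

5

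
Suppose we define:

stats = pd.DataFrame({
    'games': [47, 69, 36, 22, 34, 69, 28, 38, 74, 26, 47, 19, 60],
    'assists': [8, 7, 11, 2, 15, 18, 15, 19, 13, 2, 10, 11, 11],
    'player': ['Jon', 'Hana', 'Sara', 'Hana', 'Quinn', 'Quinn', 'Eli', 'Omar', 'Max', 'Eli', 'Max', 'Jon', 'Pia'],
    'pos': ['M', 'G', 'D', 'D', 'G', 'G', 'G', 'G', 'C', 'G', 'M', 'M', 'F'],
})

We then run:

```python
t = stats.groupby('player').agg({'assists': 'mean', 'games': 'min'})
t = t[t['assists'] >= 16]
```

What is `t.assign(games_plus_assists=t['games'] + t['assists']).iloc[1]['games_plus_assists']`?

50.5

group by player: mean(assists), min(games):
        assists  games
player                
Eli         8.5     26
Hana        4.5     22
Jon         9.5     19
Max        11.5     47
Omar       19.0     38
Pia        11.0     60
Quinn      16.5     34
Sara       11.0     36
filter rows where assists >= 16:
        assists  games
player                
Omar       19.0     38
Quinn      16.5     34
add column games_plus_assists = t['games'] + t['assists']:
        assists  games  games_plus_assists
player                                    
Omar       19.0     38                57.0
Quinn      16.5     34                50.5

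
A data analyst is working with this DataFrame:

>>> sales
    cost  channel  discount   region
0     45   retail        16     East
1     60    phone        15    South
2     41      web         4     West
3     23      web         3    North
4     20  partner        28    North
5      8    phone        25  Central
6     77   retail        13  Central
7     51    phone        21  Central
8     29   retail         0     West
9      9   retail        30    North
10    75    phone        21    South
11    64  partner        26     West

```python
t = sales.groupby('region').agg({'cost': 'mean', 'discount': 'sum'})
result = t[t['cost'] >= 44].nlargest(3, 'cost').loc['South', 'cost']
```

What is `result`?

group by region: mean(cost), sum(discount):
              cost  discount
region                      
Central  45.333333        59
East     45.000000        16
North    17.333333        61
South    67.500000        36
West     44.666667        30
filter rows where cost >= 44:
              cost  discount
region                      
Central  45.333333        59
East     45.000000        16
South    67.500000        36
West     44.666667        30
take 3 rows with largest cost:
              cost  discount
region                      
South    67.500000        36
Central  45.333333        59
East     45.000000        16

67.5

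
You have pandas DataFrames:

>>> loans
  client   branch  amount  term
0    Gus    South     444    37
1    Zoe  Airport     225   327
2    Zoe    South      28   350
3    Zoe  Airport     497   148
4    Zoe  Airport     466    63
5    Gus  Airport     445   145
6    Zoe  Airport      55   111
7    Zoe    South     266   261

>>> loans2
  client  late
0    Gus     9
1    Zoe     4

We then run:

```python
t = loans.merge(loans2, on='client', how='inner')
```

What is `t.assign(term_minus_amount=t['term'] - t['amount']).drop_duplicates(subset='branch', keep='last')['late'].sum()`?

8

merge on 'client' (how='inner') → 8 rows:
  client   branch  amount  term  late
0    Gus    South     444    37     9
1    Zoe  Airport     225   327     4
2    Zoe    South      28   350     4
3    Zoe  Airport     497   148     4
4    Zoe  Airport     466    63     4
5    Gus  Airport     445   145     9
6    Zoe  Airport      55   111     4
7    Zoe    South     266   261     4
add column term_minus_amount = t['term'] - t['amount']:
  client   branch  amount  term  late  term_minus_amount
0    Gus    South     444    37     9               -407
1    Zoe  Airport     225   327     4                102
2    Zoe    South      28   350     4                322
3    Zoe  Airport     497   148     4               -349
4    Zoe  Airport     466    63     4               -403
5    Gus  Airport     445   145     9               -300
6    Zoe  Airport      55   111     4                 56
7    Zoe    South     266   261     4                 -5
drop duplicate branch (keep=last):
  client   branch  amount  term  late  term_minus_amount
6    Zoe  Airport      55   111     4                 56
7    Zoe    South     266   261     4                 -5
Taking the sum of column 'late' gives 8.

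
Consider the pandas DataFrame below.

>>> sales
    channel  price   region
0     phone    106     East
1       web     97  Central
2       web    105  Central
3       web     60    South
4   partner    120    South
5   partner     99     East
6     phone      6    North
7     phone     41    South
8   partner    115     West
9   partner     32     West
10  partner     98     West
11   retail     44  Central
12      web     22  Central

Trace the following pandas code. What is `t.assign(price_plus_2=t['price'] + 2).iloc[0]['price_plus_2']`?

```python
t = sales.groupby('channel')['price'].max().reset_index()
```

group by channel, max of price:
channel
partner    120
phone      106
retail      44
web        105
Name: price, dtype: int64
reset_index():
   channel  price
0  partner    120
1    phone    106
2   retail     44
3      web    105
add column price_plus_2 = t['price'] + 2:
   channel  price  price_plus_2
0  partner    120           122
1    phone    106           108
2   retail     44            46
3      web    105           107
value at position 0, column 'price_plus_2' → 122

122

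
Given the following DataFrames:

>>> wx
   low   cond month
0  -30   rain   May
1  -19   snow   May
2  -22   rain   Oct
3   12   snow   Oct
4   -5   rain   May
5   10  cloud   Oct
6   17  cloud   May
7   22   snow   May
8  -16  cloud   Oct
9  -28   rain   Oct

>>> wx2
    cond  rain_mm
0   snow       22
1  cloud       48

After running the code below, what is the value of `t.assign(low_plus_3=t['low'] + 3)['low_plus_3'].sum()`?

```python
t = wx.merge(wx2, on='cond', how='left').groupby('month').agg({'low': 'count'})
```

16

merge on 'cond' (how='left') → 10 rows:
   low   cond month  rain_mm
0  -30   rain   May      NaN
1  -19   snow   May     22.0
2  -22   rain   Oct      NaN
3   12   snow   Oct     22.0
4   -5   rain   May      NaN
5   10  cloud   Oct     48.0
6   17  cloud   May     48.0
7   22   snow   May     22.0
8  -16  cloud   Oct     48.0
9  -28   rain   Oct      NaN
group by month, count of low:
       low
month     
May      5
Oct      5
add column low_plus_3 = t['low'] + 3:
       low  low_plus_3
month                 
May      5           8
Oct      5           8
So sum() = 16.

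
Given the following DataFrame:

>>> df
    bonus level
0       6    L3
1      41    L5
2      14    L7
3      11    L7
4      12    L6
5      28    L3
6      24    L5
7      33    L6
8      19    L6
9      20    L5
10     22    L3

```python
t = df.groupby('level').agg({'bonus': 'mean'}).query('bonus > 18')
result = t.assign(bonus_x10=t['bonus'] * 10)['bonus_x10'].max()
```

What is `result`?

283.333333333

group by level, mean of bonus:
           bonus
level           
L3     18.666667
L5     28.333333
L6     21.333333
L7     12.500000
filter rows where bonus > 18:
           bonus
level           
L3     18.666667
L5     28.333333
L6     21.333333
add column bonus_x10 = t['bonus'] * 10:
           bonus   bonus_x10
level                       
L3     18.666667  186.666667
L5     28.333333  283.333333
L6     21.333333  213.333333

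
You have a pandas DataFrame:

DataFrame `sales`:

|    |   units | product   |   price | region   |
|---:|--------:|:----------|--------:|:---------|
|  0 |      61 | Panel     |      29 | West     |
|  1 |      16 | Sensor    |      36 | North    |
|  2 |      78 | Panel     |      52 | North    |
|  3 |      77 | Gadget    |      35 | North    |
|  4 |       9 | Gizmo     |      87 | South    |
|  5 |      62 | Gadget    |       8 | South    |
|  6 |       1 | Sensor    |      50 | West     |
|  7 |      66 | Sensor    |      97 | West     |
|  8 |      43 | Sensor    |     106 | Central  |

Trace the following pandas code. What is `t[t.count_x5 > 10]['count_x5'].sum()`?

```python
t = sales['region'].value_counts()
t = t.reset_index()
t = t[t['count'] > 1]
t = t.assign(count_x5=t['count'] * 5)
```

30

value_counts of region:
region
West       3
North      3
South      2
Central    1
Name: count, dtype: int64
reset_index():
    region  count
0     West      3
1    North      3
2    South      2
3  Central      1
filter rows where count > 1:
  region  count
0   West      3
1  North      3
2  South      2
add column count_x5 = t['count'] * 5:
  region  count  count_x5
0   West      3        15
1  North      3        15
2  South      2        10
filter rows where count_x5 > 10:
  region  count  count_x5
0   West      3        15
1  North      3        15
The sum of column 'count_x5' is 30.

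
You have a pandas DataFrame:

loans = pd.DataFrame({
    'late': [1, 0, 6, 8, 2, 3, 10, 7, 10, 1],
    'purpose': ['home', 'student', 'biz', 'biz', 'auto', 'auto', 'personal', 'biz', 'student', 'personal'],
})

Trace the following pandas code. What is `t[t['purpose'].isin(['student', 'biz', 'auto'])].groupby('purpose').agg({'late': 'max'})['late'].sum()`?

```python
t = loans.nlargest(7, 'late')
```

take 7 rows with largest late:
   late   purpose
6    10  personal
8    10   student
3     8       biz
7     7       biz
2     6       biz
5     3      auto
4     2      auto
filter rows where purpose in ['student', 'biz', 'auto']:
   late  purpose
8    10  student
3     8      biz
7     7      biz
2     6      biz
5     3     auto
4     2     auto
group by purpose, max of late:
         late
purpose      
auto        3
biz         8
student    10

21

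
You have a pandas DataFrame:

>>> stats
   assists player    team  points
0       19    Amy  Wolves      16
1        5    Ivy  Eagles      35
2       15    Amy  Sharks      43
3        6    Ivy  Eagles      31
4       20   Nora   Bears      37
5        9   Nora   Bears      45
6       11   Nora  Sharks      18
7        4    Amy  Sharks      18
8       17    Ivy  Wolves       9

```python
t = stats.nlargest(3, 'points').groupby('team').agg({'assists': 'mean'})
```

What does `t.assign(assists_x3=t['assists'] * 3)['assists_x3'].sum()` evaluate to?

88.5

take 3 rows with largest points:
   assists player    team  points
5        9   Nora   Bears      45
2       15    Amy  Sharks      43
4       20   Nora   Bears      37
group by team, mean of assists:
        assists
team           
Bears      14.5
Sharks     15.0
add column assists_x3 = t['assists'] * 3:
        assists  assists_x3
team                       
Bears      14.5        43.5
Sharks     15.0        45.0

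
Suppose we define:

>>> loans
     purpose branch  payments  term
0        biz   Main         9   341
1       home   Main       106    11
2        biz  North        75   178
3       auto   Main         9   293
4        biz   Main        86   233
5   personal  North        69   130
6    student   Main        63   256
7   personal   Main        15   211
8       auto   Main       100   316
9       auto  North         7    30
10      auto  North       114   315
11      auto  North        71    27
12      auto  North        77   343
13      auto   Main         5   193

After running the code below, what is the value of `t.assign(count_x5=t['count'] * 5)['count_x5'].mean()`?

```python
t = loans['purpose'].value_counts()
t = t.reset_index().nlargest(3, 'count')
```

20.0

value_counts of purpose:
purpose
auto        7
biz         3
personal    2
home        1
student     1
Name: count, dtype: int64
reset_index():
    purpose  count
0      auto      7
1       biz      3
2  personal      2
3      home      1
4   student      1
take 3 rows with largest count:
    purpose  count
0      auto      7
1       biz      3
2  personal      2
add column count_x5 = t['count'] * 5:
    purpose  count  count_x5
0      auto      7        35
1       biz      3        15
2  personal      2        10
Finally, mean of column 'count_x5' = 20.0.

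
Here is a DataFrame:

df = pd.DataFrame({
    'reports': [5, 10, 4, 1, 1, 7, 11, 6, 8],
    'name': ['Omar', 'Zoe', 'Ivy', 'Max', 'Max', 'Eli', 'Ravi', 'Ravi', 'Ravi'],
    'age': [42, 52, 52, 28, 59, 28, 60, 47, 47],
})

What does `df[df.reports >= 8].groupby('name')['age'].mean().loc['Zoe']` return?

filter rows where reports >= 8:
   reports  name  age
1       10   Zoe   52
6       11  Ravi   60
8        8  Ravi   47
group by name, mean of age:
name
Ravi    53.5
Zoe     52.0
Name: age, dtype: float64
So loc['Zoe'] = 52.0.

52.0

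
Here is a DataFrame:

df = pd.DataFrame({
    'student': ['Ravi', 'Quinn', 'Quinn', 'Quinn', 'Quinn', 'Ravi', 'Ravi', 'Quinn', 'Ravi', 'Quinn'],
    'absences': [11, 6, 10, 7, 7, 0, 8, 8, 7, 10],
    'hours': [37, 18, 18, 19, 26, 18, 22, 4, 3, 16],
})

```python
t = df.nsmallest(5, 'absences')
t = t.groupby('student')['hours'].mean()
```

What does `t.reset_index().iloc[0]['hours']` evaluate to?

21.0

take 5 rows with smallest absences:
  student  absences  hours
5    Ravi         0     18
1   Quinn         6     18
3   Quinn         7     19
4   Quinn         7     26
8    Ravi         7      3
group by student, mean of hours:
student
Quinn    21.0
Ravi     10.5
Name: hours, dtype: float64
reset_index():
  student  hours
0   Quinn   21.0
1    Ravi   10.5
So iloc[0]['hours'] = 21.0.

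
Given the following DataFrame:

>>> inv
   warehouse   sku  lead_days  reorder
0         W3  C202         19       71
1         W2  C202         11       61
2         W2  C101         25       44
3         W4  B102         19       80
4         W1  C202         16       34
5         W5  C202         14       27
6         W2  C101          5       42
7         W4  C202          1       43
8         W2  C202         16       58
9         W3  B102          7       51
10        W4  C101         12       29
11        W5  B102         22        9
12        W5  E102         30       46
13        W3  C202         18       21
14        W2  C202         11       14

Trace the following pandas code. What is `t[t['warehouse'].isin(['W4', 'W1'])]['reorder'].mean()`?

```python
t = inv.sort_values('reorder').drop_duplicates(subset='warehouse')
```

sort by reorder:
   warehouse   sku  lead_days  reorder
11        W5  B102         22        9
14        W2  C202         11       14
13        W3  C202         18       21
5         W5  C202         14       27
10        W4  C101         12       29
4         W1  C202         16       34
6         W2  C101          5       42
7         W4  C202          1       43
2         W2  C101         25       44
12        W5  E102         30       46
9         W3  B102          7       51
8         W2  C202         16       58
1         W2  C202         11       61
0         W3  C202         19       71
3         W4  B102         19       80
drop duplicate warehouse (keep=first):
   warehouse   sku  lead_days  reorder
11        W5  B102         22        9
14        W2  C202         11       14
13        W3  C202         18       21
10        W4  C101         12       29
4         W1  C202         16       34
filter rows where warehouse in ['W4', 'W1']:
   warehouse   sku  lead_days  reorder
10        W4  C101         12       29
4         W1  C202         16       34

31.5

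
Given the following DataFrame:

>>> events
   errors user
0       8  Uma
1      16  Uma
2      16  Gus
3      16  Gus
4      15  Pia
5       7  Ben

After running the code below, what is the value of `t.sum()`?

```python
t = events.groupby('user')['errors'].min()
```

46

group by user, min of errors:
user
Ben     7
Gus    16
Pia    15
Uma     8
Name: errors, dtype: int64
So sum() = 46.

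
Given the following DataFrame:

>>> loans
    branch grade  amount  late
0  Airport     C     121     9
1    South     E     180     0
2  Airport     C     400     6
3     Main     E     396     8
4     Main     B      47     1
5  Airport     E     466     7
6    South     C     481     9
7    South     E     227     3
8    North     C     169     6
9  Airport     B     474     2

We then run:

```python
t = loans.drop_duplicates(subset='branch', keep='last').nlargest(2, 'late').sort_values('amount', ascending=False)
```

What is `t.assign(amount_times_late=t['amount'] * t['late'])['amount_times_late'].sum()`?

drop duplicate branch (keep=last):
    branch grade  amount  late
4     Main     B      47     1
7    South     E     227     3
8    North     C     169     6
9  Airport     B     474     2
take 2 rows with largest late:
  branch grade  amount  late
8  North     C     169     6
7  South     E     227     3
sort by amount descending:
  branch grade  amount  late
7  South     E     227     3
8  North     C     169     6
add column amount_times_late = t['amount'] * t['late']:
  branch grade  amount  late  amount_times_late
7  South     E     227     3                681
8  North     C     169     6               1014
sum of column 'amount_times_late' → 1695

1695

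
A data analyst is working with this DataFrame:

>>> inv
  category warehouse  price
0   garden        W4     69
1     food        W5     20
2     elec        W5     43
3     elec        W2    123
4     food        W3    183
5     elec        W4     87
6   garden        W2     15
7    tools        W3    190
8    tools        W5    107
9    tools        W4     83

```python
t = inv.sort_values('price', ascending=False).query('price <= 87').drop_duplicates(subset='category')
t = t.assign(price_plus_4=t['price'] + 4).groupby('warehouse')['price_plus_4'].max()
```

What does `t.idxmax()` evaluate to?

sort by price descending:
  category warehouse  price
7    tools        W3    190
4     food        W3    183
3     elec        W2    123
8    tools        W5    107
5     elec        W4     87
9    tools        W4     83
0   garden        W4     69
2     elec        W5     43
1     food        W5     20
6   garden        W2     15
filter rows where price <= 87:
  category warehouse  price
5     elec        W4     87
9    tools        W4     83
0   garden        W4     69
2     elec        W5     43
1     food        W5     20
6   garden        W2     15
drop duplicate category (keep=first):
  category warehouse  price
5     elec        W4     87
9    tools        W4     83
0   garden        W4     69
1     food        W5     20
add column price_plus_4 = t['price'] + 4:
  category warehouse  price  price_plus_4
5     elec        W4     87            91
9    tools        W4     83            87
0   garden        W4     69            73
1     food        W5     20            24
group by warehouse, max of price_plus_4:
warehouse
W4    91
W5    24
Name: price_plus_4, dtype: int64

W4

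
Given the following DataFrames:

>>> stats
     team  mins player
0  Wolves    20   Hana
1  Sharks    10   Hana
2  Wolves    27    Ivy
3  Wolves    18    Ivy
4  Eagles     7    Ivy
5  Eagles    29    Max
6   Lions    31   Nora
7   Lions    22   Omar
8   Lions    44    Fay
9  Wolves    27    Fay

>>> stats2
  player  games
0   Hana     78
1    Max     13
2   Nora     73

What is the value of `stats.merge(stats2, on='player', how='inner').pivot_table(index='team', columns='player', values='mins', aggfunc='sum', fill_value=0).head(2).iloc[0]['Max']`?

29

merge on 'player' (how='inner') → 4 rows:
     team  mins player  games
0  Wolves    20   Hana     78
1  Sharks    10   Hana     78
2  Eagles    29    Max     13
3   Lions    31   Nora     73
pivot: rows=team, cols=player, sum(mins):
player  Hana  Max  Nora
team                   
Eagles     0   29     0
Lions      0    0    31
Sharks    10    0     0
Wolves    20    0     0
take first 2 rows:
player  Hana  Max  Nora
team                   
Eagles     0   29     0
Lions      0    0    31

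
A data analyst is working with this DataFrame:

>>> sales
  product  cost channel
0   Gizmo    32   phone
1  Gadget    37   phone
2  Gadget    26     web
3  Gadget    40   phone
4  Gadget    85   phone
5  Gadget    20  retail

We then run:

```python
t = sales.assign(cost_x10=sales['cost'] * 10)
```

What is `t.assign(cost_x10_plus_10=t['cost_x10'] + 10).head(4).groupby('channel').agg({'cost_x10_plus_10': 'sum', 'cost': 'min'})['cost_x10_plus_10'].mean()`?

add column cost_x10 = sales['cost'] * 10:
  product  cost channel  cost_x10
0   Gizmo    32   phone       320
1  Gadget    37   phone       370
2  Gadget    26     web       260
3  Gadget    40   phone       400
4  Gadget    85   phone       850
5  Gadget    20  retail       200
add column cost_x10_plus_10 = t['cost_x10'] + 10:
  product  cost channel  cost_x10  cost_x10_plus_10
0   Gizmo    32   phone       320               330
1  Gadget    37   phone       370               380
2  Gadget    26     web       260               270
3  Gadget    40   phone       400               410
4  Gadget    85   phone       850               860
5  Gadget    20  retail       200               210
take first 4 rows:
  product  cost channel  cost_x10  cost_x10_plus_10
0   Gizmo    32   phone       320               330
1  Gadget    37   phone       370               380
2  Gadget    26     web       260               270
3  Gadget    40   phone       400               410
group by channel: sum(cost_x10_plus_10), min(cost):
         cost_x10_plus_10  cost
channel                        
phone                1120    32
web                   270    26
The mean of column 'cost_x10_plus_10' is 695.0.

695.0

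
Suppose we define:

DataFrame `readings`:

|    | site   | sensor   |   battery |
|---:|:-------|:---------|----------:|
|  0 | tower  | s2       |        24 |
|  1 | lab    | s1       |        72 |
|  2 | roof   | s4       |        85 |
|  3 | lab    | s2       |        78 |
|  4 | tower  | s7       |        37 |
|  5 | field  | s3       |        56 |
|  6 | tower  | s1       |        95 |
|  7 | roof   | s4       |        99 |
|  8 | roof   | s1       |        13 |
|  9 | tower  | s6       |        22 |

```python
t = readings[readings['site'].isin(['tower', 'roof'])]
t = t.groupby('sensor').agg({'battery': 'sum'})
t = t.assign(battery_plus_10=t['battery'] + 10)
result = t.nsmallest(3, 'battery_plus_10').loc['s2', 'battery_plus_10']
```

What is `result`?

filter rows where site in ['tower', 'roof']:
    site sensor  battery
0  tower     s2       24
2   roof     s4       85
4  tower     s7       37
6  tower     s1       95
7   roof     s4       99
8   roof     s1       13
9  tower     s6       22
group by sensor, sum of battery:
        battery
sensor         
s1          108
s2           24
s4          184
s6           22
s7           37
add column battery_plus_10 = t['battery'] + 10:
        battery  battery_plus_10
sensor                          
s1          108              118
s2           24               34
s4          184              194
s6           22               32
s7           37               47
take 3 rows with smallest battery_plus_10:
        battery  battery_plus_10
sensor                          
s6           22               32
s2           24               34
s7           37               47

34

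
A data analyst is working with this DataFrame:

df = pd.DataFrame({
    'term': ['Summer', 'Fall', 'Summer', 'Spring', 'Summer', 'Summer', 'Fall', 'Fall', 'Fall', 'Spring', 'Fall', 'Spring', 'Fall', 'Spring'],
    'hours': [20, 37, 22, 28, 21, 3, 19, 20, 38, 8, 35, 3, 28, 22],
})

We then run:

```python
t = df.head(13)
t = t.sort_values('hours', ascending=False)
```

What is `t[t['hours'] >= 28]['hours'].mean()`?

33.2

take first 13 rows:
      term  hours
0   Summer     20
1     Fall     37
2   Summer     22
3   Spring     28
4   Summer     21
5   Summer      3
6     Fall     19
7     Fall     20
8     Fall     38
9   Spring      8
10    Fall     35
11  Spring      3
12    Fall     28
sort by hours descending:
      term  hours
8     Fall     38
1     Fall     37
10    Fall     35
3   Spring     28
12    Fall     28
2   Summer     22
4   Summer     21
0   Summer     20
7     Fall     20
6     Fall     19
9   Spring      8
5   Summer      3
11  Spring      3
filter rows where hours >= 28:
      term  hours
8     Fall     38
1     Fall     37
10    Fall     35
3   Spring     28
12    Fall     28
Finally, mean of column 'hours' = 33.2.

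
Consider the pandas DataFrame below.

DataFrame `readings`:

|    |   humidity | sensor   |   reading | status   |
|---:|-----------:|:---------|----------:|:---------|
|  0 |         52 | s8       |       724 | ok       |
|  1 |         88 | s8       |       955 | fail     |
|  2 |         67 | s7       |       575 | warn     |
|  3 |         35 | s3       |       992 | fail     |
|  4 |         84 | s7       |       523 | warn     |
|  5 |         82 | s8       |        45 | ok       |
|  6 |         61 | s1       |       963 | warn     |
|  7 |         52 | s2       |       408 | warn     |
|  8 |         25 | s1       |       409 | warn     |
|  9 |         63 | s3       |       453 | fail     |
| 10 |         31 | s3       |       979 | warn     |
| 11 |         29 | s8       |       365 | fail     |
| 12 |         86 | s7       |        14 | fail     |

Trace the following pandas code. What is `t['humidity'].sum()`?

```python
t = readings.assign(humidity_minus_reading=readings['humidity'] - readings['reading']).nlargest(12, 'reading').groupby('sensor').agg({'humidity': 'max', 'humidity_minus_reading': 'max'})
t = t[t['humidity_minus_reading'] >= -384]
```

201

add column humidity_minus_reading = readings['humidity'] - readings['reading']:
    humidity sensor  reading status  humidity_minus_reading
0         52     s8      724     ok                    -672
1         88     s8      955   fail                    -867
2         67     s7      575   warn                    -508
3         35     s3      992   fail                    -957
4         84     s7      523   warn                    -439
5         82     s8       45     ok                      37
6         61     s1      963   warn                    -902
7         52     s2      408   warn                    -356
8         25     s1      409   warn                    -384
9         63     s3      453   fail                    -390
10        31     s3      979   warn                    -948
11        29     s8      365   fail                    -336
12        86     s7       14   fail                      72
take 12 rows with largest reading:
    humidity sensor  reading status  humidity_minus_reading
3         35     s3      992   fail                    -957
10        31     s3      979   warn                    -948
6         61     s1      963   warn                    -902
1         88     s8      955   fail                    -867
0         52     s8      724     ok                    -672
2         67     s7      575   warn                    -508
4         84     s7      523   warn                    -439
9         63     s3      453   fail                    -390
8         25     s1      409   warn                    -384
7         52     s2      408   warn                    -356
11        29     s8      365   fail                    -336
5         82     s8       45     ok                      37
group by sensor: max(humidity), max(humidity_minus_reading):
        humidity  humidity_minus_reading
sensor                                  
s1            61                    -384
s2            52                    -356
s3            63                    -390
s7            84                    -439
s8            88                      37
filter rows where humidity_minus_reading >= -384:
        humidity  humidity_minus_reading
sensor                                  
s1            61                    -384
s2            52                    -356
s8            88                      37
sum of column 'humidity' → 201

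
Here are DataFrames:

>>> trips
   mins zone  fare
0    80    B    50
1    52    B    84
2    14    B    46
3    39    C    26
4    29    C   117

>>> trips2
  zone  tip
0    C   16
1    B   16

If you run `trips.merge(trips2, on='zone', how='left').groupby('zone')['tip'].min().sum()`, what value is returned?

merge on 'zone' (how='left') → 5 rows:
   mins zone  fare  tip
0    80    B    50   16
1    52    B    84   16
2    14    B    46   16
3    39    C    26   16
4    29    C   117   16
group by zone, min of tip:
zone
B    16
C    16
Name: tip, dtype: int64
Hence 32.

32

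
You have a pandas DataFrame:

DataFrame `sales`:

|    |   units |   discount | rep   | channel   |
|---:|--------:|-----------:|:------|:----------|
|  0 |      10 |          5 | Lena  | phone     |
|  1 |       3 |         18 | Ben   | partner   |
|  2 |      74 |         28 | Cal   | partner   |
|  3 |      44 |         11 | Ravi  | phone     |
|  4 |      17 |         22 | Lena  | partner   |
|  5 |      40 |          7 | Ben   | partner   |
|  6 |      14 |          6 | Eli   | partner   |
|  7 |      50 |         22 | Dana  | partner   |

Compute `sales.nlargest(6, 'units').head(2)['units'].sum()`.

take 6 rows with largest units:
   units  discount   rep  channel
2     74        28   Cal  partner
7     50        22  Dana  partner
3     44        11  Ravi    phone
5     40         7   Ben  partner
4     17        22  Lena  partner
6     14         6   Eli  partner
take first 2 rows:
   units  discount   rep  channel
2     74        28   Cal  partner
7     50        22  Dana  partner

124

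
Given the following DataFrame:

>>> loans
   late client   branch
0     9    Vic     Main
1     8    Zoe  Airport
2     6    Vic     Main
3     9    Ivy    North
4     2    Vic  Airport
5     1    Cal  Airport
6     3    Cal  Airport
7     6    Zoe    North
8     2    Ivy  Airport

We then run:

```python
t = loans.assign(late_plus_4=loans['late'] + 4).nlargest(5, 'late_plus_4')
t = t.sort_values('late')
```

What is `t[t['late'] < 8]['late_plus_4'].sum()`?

add column late_plus_4 = loans['late'] + 4:
   late client   branch  late_plus_4
0     9    Vic     Main           13
1     8    Zoe  Airport           12
2     6    Vic     Main           10
3     9    Ivy    North           13
4     2    Vic  Airport            6
5     1    Cal  Airport            5
6     3    Cal  Airport            7
7     6    Zoe    North           10
8     2    Ivy  Airport            6
take 5 rows with largest late_plus_4:
   late client   branch  late_plus_4
0     9    Vic     Main           13
3     9    Ivy    North           13
1     8    Zoe  Airport           12
2     6    Vic     Main           10
7     6    Zoe    North           10
sort by late:
   late client   branch  late_plus_4
2     6    Vic     Main           10
7     6    Zoe    North           10
1     8    Zoe  Airport           12
0     9    Vic     Main           13
3     9    Ivy    North           13
filter rows where late < 8:
   late client branch  late_plus_4
2     6    Vic   Main           10
7     6    Zoe  North           10
sum of column 'late_plus_4' → 20

20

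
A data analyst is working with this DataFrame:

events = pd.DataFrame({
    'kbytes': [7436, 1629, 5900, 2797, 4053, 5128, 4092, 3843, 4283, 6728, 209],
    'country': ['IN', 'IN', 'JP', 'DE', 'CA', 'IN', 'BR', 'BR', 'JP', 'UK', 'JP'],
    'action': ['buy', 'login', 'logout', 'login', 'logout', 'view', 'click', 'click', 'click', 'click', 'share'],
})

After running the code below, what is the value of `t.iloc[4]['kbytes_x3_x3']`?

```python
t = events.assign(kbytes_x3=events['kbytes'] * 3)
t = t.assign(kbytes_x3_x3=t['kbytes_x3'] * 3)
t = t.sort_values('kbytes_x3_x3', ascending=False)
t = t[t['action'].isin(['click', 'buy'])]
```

add column kbytes_x3 = events['kbytes'] * 3:
    kbytes country  action  kbytes_x3
0     7436      IN     buy      22308
1     1629      IN   login       4887
2     5900      JP  logout      17700
3     2797      DE   login       8391
4     4053      CA  logout      12159
5     5128      IN    view      15384
6     4092      BR   click      12276
7     3843      BR   click      11529
8     4283      JP   click      12849
9     6728      UK   click      20184
10     209      JP   share        627
add column kbytes_x3_x3 = t['kbytes_x3'] * 3:
    kbytes country  action  kbytes_x3  kbytes_x3_x3
0     7436      IN     buy      22308         66924
1     1629      IN   login       4887         14661
2     5900      JP  logout      17700         53100
3     2797      DE   login       8391         25173
4     4053      CA  logout      12159         36477
5     5128      IN    view      15384         46152
6     4092      BR   click      12276         36828
7     3843      BR   click      11529         34587
8     4283      JP   click      12849         38547
9     6728      UK   click      20184         60552
10     209      JP   share        627          1881
sort by kbytes_x3_x3 descending:
    kbytes country  action  kbytes_x3  kbytes_x3_x3
0     7436      IN     buy      22308         66924
9     6728      UK   click      20184         60552
2     5900      JP  logout      17700         53100
5     5128      IN    view      15384         46152
8     4283      JP   click      12849         38547
6     4092      BR   click      12276         36828
4     4053      CA  logout      12159         36477
7     3843      BR   click      11529         34587
3     2797      DE   login       8391         25173
1     1629      IN   login       4887         14661
10     209      JP   share        627          1881
filter rows where action in ['click', 'buy']:
   kbytes country action  kbytes_x3  kbytes_x3_x3
0    7436      IN    buy      22308         66924
9    6728      UK  click      20184         60552
8    4283      JP  click      12849         38547
6    4092      BR  click      12276         36828
7    3843      BR  click      11529         34587
Then the value at position 4, column 'kbytes_x3_x3': 34587

34587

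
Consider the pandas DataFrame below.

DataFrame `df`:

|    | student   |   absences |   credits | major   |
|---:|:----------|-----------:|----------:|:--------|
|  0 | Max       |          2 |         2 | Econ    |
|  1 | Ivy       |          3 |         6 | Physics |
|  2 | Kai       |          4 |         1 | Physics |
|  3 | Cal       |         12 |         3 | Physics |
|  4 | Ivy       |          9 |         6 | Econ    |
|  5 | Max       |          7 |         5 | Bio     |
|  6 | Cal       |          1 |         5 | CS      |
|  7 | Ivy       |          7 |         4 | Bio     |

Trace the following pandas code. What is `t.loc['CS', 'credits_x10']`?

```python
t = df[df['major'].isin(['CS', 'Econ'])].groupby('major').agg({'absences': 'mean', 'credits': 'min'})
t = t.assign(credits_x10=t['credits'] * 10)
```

filter rows where major in ['CS', 'Econ']:
  student  absences  credits major
0     Max         2        2  Econ
4     Ivy         9        6  Econ
6     Cal         1        5    CS
group by major: mean(absences), min(credits):
       absences  credits
major                   
CS          1.0        5
Econ        5.5        2
add column credits_x10 = t['credits'] * 10:
       absences  credits  credits_x10
major                                
CS          1.0        5           50
Econ        5.5        2           20
Taking the value at row 'CS', column 'credits_x10' gives 50.

50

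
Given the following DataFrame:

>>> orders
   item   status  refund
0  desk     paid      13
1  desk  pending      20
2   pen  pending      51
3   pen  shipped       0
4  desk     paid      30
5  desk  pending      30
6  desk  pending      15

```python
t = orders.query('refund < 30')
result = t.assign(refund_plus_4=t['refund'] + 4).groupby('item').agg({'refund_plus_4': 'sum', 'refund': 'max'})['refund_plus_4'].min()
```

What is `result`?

filter rows where refund < 30:
   item   status  refund
0  desk     paid      13
1  desk  pending      20
3   pen  shipped       0
6  desk  pending      15
add column refund_plus_4 = t['refund'] + 4:
   item   status  refund  refund_plus_4
0  desk     paid      13             17
1  desk  pending      20             24
3   pen  shipped       0              4
6  desk  pending      15             19
group by item: sum(refund_plus_4), max(refund):
      refund_plus_4  refund
item                       
desk             60      20
pen               4       0

4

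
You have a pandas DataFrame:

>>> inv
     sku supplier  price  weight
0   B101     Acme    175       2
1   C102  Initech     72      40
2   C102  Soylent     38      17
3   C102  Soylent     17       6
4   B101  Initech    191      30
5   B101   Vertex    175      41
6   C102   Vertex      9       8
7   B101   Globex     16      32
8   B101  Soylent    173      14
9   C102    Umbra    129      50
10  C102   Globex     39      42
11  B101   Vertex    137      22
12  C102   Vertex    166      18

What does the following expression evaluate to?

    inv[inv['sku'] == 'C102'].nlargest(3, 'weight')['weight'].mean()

filter rows where sku == 'C102':
     sku supplier  price  weight
1   C102  Initech     72      40
2   C102  Soylent     38      17
3   C102  Soylent     17       6
6   C102   Vertex      9       8
9   C102    Umbra    129      50
10  C102   Globex     39      42
12  C102   Vertex    166      18
take 3 rows with largest weight:
     sku supplier  price  weight
9   C102    Umbra    129      50
10  C102   Globex     39      42
1   C102  Initech     72      40
Hence 44.0.

44.0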